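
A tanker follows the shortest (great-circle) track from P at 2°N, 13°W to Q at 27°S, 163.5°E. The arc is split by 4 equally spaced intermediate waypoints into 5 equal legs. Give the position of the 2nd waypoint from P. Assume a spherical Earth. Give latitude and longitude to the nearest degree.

The haversine formula gives a central angle δ ≈ 2.701 rad (154.8°) between the endpoints.
Interpolate at f = 2/5 with slerp weights a = sin((1−f)δ)/sin δ ≈ 2.344, b = sin(fδ)/sin δ ≈ 2.070.
p = a·p₁ + b·p₂ ≈ (0.514, -0.003, -0.858); φ = arcsin(p_z) ≈ -59.10°, λ = atan2(p_y, p_x) ≈ -0.34°.

≈ 59°S, 0°E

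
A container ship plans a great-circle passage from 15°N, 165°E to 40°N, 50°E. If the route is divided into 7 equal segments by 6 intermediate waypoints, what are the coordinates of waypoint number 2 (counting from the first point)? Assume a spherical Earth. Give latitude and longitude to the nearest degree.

≈ 34°N, 142°E

The haversine formula gives a central angle δ ≈ 1.718 rad (98.4°) between the endpoints.
Interpolate at f = 2/7 with slerp weights a = sin((1−f)δ)/sin δ ≈ 0.952, b = sin(fδ)/sin δ ≈ 0.476.
p = a·p₁ + b·p₂ ≈ (-0.653, 0.518, 0.553); φ = arcsin(p_z) ≈ 33.54°, λ = atan2(p_y, p_x) ≈ 141.62°.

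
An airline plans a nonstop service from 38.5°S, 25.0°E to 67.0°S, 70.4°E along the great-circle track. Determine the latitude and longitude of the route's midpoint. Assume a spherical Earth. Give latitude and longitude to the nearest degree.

≈ 55°S, 40°E

Write both endpoints as unit vectors p₁, p₂ with components (cos φ cos λ, cos φ sin λ, sin φ).
The central angle between the endpoints is δ = arccos(p₁·p₂) ≈ 0.664 rad (38.0°).
Interpolate at f = 1/2 with slerp weights a = sin((1−f)δ)/sin δ ≈ 0.529, b = sin(fδ)/sin δ ≈ 0.529.
p = a·p₁ + b·p₂ ≈ (0.444, 0.370, -0.816); φ = arcsin(p_z) ≈ -54.69°, λ = atan2(p_y, p_x) ≈ 39.75°.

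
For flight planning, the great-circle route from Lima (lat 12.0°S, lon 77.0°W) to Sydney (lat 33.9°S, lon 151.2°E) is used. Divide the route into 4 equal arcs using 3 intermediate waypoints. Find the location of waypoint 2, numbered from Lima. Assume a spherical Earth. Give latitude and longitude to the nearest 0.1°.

The haversine formula gives a central angle δ ≈ 2.010 rad (115.2°) between the endpoints.
Interpolate at f = 2/4 with slerp weights a = sin((1−f)δ)/sin δ ≈ 0.933, b = sin(fδ)/sin δ ≈ 0.933.
p = a·p₁ + b·p₂ ≈ (-0.473, -0.516, -0.714); φ = arcsin(p_z) ≈ -45.57°, λ = atan2(p_y, p_x) ≈ -132.52°.

≈ lat 45.6°S, lon 132.5°W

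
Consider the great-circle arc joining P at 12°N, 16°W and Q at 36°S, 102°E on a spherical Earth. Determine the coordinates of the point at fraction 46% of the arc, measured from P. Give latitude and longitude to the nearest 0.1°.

≈ 19.7°S, 29.6°E

Write both endpoints as unit vectors p₁, p₂ with components (cos φ cos λ, cos φ sin λ, sin φ).
The central angle between the endpoints is δ = arccos(p₁·p₂) ≈ 2.087 rad (119.6°).
Interpolate at f = 0.46 with slerp weights a = sin((1−f)δ)/sin δ ≈ 1.039, b = sin(fδ)/sin δ ≈ 0.942.
p = a·p₁ + b·p₂ ≈ (0.818, 0.465, -0.338); φ = arcsin(p_z) ≈ -19.74°, λ = atan2(p_y, p_x) ≈ 29.64°.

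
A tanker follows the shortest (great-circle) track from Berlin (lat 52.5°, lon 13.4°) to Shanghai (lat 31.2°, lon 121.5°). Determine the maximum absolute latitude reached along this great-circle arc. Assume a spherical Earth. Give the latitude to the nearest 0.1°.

≈ 59.3°

The great circle lies in the plane with unit normal n̂ = (p₁ × p₂)/|p₁ × p₂|.
Here n̂_z ≈ +0.511; the vertex latitude is φ_max = arccos|n̂_z| ≈ 59.3°.
Check via Clairaut: cos φ_max = |cos φ₁| · sin C = cos(52.5°)·sin(57.1°) ≈ 0.511, again giving ≈ 59.3°.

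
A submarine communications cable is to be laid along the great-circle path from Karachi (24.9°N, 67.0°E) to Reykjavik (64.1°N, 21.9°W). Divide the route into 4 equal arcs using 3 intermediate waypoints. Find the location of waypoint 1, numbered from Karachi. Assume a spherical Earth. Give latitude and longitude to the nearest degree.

Convert each endpoint to a unit vector on the sphere (x = cos φ cos λ, y = cos φ sin λ, z = sin φ).
The central angle between the endpoints is δ = arccos(p₁·p₂) ≈ 1.174 rad (67.3°).
Interpolate at f = 1/4 with slerp weights a = sin((1−f)δ)/sin δ ≈ 0.836, b = sin(fδ)/sin δ ≈ 0.314.
p = a·p₁ + b·p₂ ≈ (0.423, 0.647, 0.634); φ = arcsin(p_z) ≈ 39.36°, λ = atan2(p_y, p_x) ≈ 56.79°.

≈ 39°N, 57°E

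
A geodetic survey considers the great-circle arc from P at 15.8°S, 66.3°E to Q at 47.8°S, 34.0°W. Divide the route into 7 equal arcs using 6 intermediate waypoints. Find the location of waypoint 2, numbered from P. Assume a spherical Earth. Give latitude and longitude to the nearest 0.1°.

≈ 33.0°S, 47.3°E

The haversine formula gives a central angle δ ≈ 1.485 rad (85.1°) between the endpoints.
Interpolate at f = 2/7 with slerp weights a = sin((1−f)δ)/sin δ ≈ 0.876, b = sin(fδ)/sin δ ≈ 0.413.
p = a·p₁ + b·p₂ ≈ (0.569, 0.616, -0.544); φ = arcsin(p_z) ≈ -32.99°, λ = atan2(p_y, p_x) ≈ 47.31°.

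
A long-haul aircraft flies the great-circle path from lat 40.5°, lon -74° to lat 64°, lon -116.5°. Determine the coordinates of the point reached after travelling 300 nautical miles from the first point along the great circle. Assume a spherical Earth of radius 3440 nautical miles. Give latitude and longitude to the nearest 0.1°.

Write both endpoints as unit vectors p₁, p₂ with components (cos φ cos λ, cos φ sin λ, sin φ).
The central angle between the endpoints is δ = arccos(p₁·p₂) ≈ 0.593 rad (34.0°). The total great-circle distance is δ·R ≈ 0.593 × 3440 ≈ 2039 nmi, so the target fraction is f = 300/2039 ≈ 0.147.
Interpolate at f ≈ 0.147 with slerp weights a = sin((1−f)δ)/sin δ ≈ 0.867, b = sin(fδ)/sin δ ≈ 0.156.
p = a·p₁ + b·p₂ ≈ (0.151, -0.695, 0.703); φ = arcsin(p_z) ≈ 44.68°, λ = atan2(p_y, p_x) ≈ -77.72°.

≈ lat 44.7°, lon -77.7°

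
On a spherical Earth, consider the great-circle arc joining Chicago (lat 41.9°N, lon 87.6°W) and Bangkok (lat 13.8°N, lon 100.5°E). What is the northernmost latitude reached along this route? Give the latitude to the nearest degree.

≈ 83°N

The great circle lies in the plane with unit normal n̂ = (p₁ × p₂)/|p₁ × p₂|.
Here n̂_z ≈ -0.123; the vertex latitude is φ_max = arccos|n̂_z| ≈ 83.0°.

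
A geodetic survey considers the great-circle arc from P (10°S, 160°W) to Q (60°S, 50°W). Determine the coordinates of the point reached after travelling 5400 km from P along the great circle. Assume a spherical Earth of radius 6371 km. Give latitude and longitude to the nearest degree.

Write both endpoints as unit vectors p₁, p₂ with components (cos φ cos λ, cos φ sin λ, sin φ).
The central angle between the endpoints is δ = arccos(p₁·p₂) ≈ 1.589 rad (91.0°). The total great-circle distance is δ·R ≈ 1.589 × 6371 ≈ 10122 km, so the target fraction is f = 5400/10122 ≈ 0.533.
Interpolate at f ≈ 0.533 with slerp weights a = sin((1−f)δ)/sin δ ≈ 0.675, b = sin(fδ)/sin δ ≈ 0.750.
p = a·p₁ + b·p₂ ≈ (-0.384, -0.515, -0.767); φ = arcsin(p_z) ≈ -50.05°, λ = atan2(p_y, p_x) ≈ -126.72°.

≈ (50°S, 127°W)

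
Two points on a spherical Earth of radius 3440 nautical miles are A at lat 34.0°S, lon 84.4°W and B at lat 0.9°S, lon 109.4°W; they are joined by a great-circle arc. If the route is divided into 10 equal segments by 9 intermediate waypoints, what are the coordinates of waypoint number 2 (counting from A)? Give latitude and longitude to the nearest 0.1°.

Write both endpoints as unit vectors p₁, p₂ with components (cos φ cos λ, cos φ sin λ, sin φ).
The central angle between the endpoints is δ = arccos(p₁·p₂) ≈ 0.707 rad (40.5°).
Interpolate at f = 2/10 with slerp weights a = sin((1−f)δ)/sin δ ≈ 0.825, b = sin(fδ)/sin δ ≈ 0.217.
p = a·p₁ + b·p₂ ≈ (-0.005, -0.885, -0.465); φ = arcsin(p_z) ≈ -27.70°, λ = atan2(p_y, p_x) ≈ -90.34°.

≈ lat 27.7°S, lon 90.3°W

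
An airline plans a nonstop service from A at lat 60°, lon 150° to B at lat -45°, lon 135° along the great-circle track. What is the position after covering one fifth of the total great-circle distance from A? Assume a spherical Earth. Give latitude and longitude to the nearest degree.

≈ lat 39°, lon 145°

Convert each endpoint to a unit vector on the sphere (x = cos φ cos λ, y = cos φ sin λ, z = sin φ).
The central angle between the endpoints is δ = arccos(p₁·p₂) ≈ 1.845 rad (105.7°).
Interpolate at f = 1/5 with slerp weights a = sin((1−f)δ)/sin δ ≈ 1.034, b = sin(fδ)/sin δ ≈ 0.375.
p = a·p₁ + b·p₂ ≈ (-0.635, 0.446, 0.631); φ = arcsin(p_z) ≈ 39.10°, λ = atan2(p_y, p_x) ≈ 144.93°.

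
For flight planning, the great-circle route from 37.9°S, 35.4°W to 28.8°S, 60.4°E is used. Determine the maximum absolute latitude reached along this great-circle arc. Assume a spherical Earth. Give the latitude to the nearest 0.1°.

The great circle lies in the plane with unit normal n̂ = (p₁ × p₂)/|p₁ × p₂|.
Here n̂_z ≈ +0.706; the vertex latitude is φ_max = arccos|n̂_z| ≈ 45.1°.
Check via Clairaut: cos φ_max = |cos φ₁| · sin C = cos(37.9°)·sin(116.5°) ≈ 0.706, again giving ≈ 45.1°.

≈ 45.1°S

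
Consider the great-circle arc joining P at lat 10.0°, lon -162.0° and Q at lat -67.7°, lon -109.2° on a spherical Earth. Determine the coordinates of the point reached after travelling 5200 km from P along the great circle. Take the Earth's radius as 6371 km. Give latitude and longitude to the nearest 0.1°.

≈ lat -34.4°, lon -146.5°

Write both endpoints as unit vectors p₁, p₂ with components (cos φ cos λ, cos φ sin λ, sin φ).
The central angle between the endpoints is δ = arccos(p₁·p₂) ≈ 1.505 rad (86.3°). The total great-circle distance is δ·R ≈ 1.505 × 6371 ≈ 9591 km, so the target fraction is f = 5200/9591 ≈ 0.542.
Interpolate at f ≈ 0.542 with slerp weights a = sin((1−f)δ)/sin δ ≈ 0.637, b = sin(fδ)/sin δ ≈ 0.730.
p = a·p₁ + b·p₂ ≈ (-0.688, -0.456, -0.565); φ = arcsin(p_z) ≈ -34.39°, λ = atan2(p_y, p_x) ≈ -146.49°.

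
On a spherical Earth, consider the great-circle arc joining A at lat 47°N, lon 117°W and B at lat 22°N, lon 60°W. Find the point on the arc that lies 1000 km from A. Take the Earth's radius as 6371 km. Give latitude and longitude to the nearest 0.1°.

≈ lat 45.0°N, lon 104.4°W

Convert each endpoint to a unit vector on the sphere (x = cos φ cos λ, y = cos φ sin λ, z = sin φ).
The central angle between the endpoints is δ = arccos(p₁·p₂) ≈ 0.904 rad (51.8°). The total great-circle distance is δ·R ≈ 0.904 × 6371 ≈ 5760 km, so the target fraction is f = 1000/5760 ≈ 0.174.
Interpolate at f ≈ 0.174 with slerp weights a = sin((1−f)δ)/sin δ ≈ 0.865, b = sin(fδ)/sin δ ≈ 0.199.
p = a·p₁ + b·p₂ ≈ (-0.176, -0.685, 0.707); φ = arcsin(p_z) ≈ 44.98°, λ = atan2(p_y, p_x) ≈ -104.37°.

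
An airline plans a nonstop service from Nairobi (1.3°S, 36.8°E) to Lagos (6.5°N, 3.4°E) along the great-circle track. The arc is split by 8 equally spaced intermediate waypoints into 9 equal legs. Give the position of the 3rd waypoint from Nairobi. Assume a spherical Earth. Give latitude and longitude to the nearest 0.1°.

≈ 1.4°N, 25.7°E

Convert each endpoint to a unit vector on the sphere (x = cos φ cos λ, y = cos φ sin λ, z = sin φ).
The central angle between the endpoints is δ = arccos(p₁·p₂) ≈ 0.598 rad (34.2°).
Interpolate at f = 3/9 with slerp weights a = sin((1−f)δ)/sin δ ≈ 0.689, b = sin(fδ)/sin δ ≈ 0.352.
p = a·p₁ + b·p₂ ≈ (0.901, 0.434, 0.024); φ = arcsin(p_z) ≈ 1.39°, λ = atan2(p_y, p_x) ≈ 25.71°.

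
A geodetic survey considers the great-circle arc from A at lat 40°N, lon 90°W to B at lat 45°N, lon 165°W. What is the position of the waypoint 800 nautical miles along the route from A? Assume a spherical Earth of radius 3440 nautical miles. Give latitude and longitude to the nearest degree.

From cos δ = sin φ₁ sin φ₂ + cos φ₁ cos φ₂ cos Δλ, the central angle is δ ≈ 0.934 rad (53.5°). The total great-circle distance is δ·R ≈ 0.934 × 3440 ≈ 3213 nmi, so the target fraction is f = 800/3213 ≈ 0.249.
Interpolate at f ≈ 0.249 with slerp weights a = sin((1−f)δ)/sin δ ≈ 0.803, b = sin(fδ)/sin δ ≈ 0.287.
p = a·p₁ + b·p₂ ≈ (-0.196, -0.667, 0.719); φ = arcsin(p_z) ≈ 45.94°, λ = atan2(p_y, p_x) ≈ -106.35°.

≈ lat 46°N, lon 106°W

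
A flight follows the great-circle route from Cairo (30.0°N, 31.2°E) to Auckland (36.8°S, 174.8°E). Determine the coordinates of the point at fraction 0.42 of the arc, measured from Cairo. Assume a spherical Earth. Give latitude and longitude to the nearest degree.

Convert each endpoint to a unit vector on the sphere (x = cos φ cos λ, y = cos φ sin λ, z = sin φ).
The central angle between the endpoints is δ = arccos(p₁·p₂) ≈ 2.602 rad (149.1°).
Interpolate at f = 0.42 with slerp weights a = sin((1−f)δ)/sin δ ≈ 1.941, b = sin(fδ)/sin δ ≈ 1.727.
p = a·p₁ + b·p₂ ≈ (0.061, 0.996, -0.064); φ = arcsin(p_z) ≈ -3.66°, λ = atan2(p_y, p_x) ≈ 86.50°.

≈ (4°S, 86°E)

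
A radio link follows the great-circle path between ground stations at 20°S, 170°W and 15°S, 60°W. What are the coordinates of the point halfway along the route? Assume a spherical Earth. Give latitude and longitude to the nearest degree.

Write both endpoints as unit vectors p₁, p₂ with components (cos φ cos λ, cos φ sin λ, sin φ).
The central angle between the endpoints is δ = arccos(p₁·p₂) ≈ 1.795 rad (102.8°).
Interpolate at f = 1/2 with slerp weights a = sin((1−f)δ)/sin δ ≈ 0.802, b = sin(fδ)/sin δ ≈ 0.802.
p = a·p₁ + b·p₂ ≈ (-0.355, -0.801, -0.482); φ = arcsin(p_z) ≈ -28.79°, λ = atan2(p_y, p_x) ≈ -113.87°.

≈ 29°S, 114°W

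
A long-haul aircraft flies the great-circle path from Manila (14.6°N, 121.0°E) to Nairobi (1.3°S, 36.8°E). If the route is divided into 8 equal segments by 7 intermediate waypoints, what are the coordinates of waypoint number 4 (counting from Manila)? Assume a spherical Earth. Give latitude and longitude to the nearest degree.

Convert each endpoint to a unit vector on the sphere (x = cos φ cos λ, y = cos φ sin λ, z = sin φ).
The central angle between the endpoints is δ = arccos(p₁·p₂) ≈ 1.479 rad (84.7°).
Interpolate at f = 4/8 with slerp weights a = sin((1−f)δ)/sin δ ≈ 0.677, b = sin(fδ)/sin δ ≈ 0.677.
p = a·p₁ + b·p₂ ≈ (0.204, 0.966, 0.155); φ = arcsin(p_z) ≈ 8.93°, λ = atan2(p_y, p_x) ≈ 78.06°.

≈ 9°N, 78°E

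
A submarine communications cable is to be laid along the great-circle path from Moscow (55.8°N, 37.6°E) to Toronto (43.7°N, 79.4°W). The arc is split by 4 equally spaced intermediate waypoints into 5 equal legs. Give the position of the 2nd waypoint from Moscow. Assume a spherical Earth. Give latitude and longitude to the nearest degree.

≈ (67°N, 16°W)

From cos δ = sin φ₁ sin φ₂ + cos φ₁ cos φ₂ cos Δλ, the central angle is δ ≈ 1.173 rad (67.2°).
Interpolate at f = 2/5 with slerp weights a = sin((1−f)δ)/sin δ ≈ 0.702, b = sin(fδ)/sin δ ≈ 0.491.
p = a·p₁ + b·p₂ ≈ (0.378, -0.108, 0.920); φ = arcsin(p_z) ≈ 66.86°, λ = atan2(p_y, p_x) ≈ -15.93°.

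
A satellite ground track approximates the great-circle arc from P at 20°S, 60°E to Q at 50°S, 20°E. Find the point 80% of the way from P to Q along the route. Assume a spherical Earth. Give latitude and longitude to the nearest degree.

The haversine formula gives a central angle δ ≈ 0.760 rad (43.6°) between the endpoints.
Interpolate at f = 0.80 with slerp weights a = sin((1−f)δ)/sin δ ≈ 0.220, b = sin(fδ)/sin δ ≈ 0.829.
p = a·p₁ + b·p₂ ≈ (0.604, 0.361, -0.710); φ = arcsin(p_z) ≈ -45.26°, λ = atan2(p_y, p_x) ≈ 30.87°.

≈ 45°S, 31°E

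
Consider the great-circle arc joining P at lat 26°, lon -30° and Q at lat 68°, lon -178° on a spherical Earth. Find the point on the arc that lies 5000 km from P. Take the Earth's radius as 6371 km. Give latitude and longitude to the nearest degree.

Convert each endpoint to a unit vector on the sphere (x = cos φ cos λ, y = cos φ sin λ, z = sin φ).
The central angle between the endpoints is δ = arccos(p₁·p₂) ≈ 1.450 rad (83.1°). The total great-circle distance is δ·R ≈ 1.450 × 6371 ≈ 9235 km, so the target fraction is f = 5000/9235 ≈ 0.541.
Interpolate at f ≈ 0.541 with slerp weights a = sin((1−f)δ)/sin δ ≈ 0.621, b = sin(fδ)/sin δ ≈ 0.712.
p = a·p₁ + b·p₂ ≈ (0.217, -0.289, 0.932); φ = arcsin(p_z) ≈ 68.83°, λ = atan2(p_y, p_x) ≈ -53.03°.

≈ lat 69°, lon -53°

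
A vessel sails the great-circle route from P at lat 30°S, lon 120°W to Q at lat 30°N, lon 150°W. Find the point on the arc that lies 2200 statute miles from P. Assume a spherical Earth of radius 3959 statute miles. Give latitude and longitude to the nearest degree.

Convert each endpoint to a unit vector on the sphere (x = cos φ cos λ, y = cos φ sin λ, z = sin φ).
The central angle between the endpoints is δ = arccos(p₁·p₂) ≈ 1.160 rad (66.5°). The total great-circle distance is δ·R ≈ 1.160 × 3959 ≈ 4592 mi, so the target fraction is f = 2200/4592 ≈ 0.479.
Interpolate at f ≈ 0.479 with slerp weights a = sin((1−f)δ)/sin δ ≈ 0.620, b = sin(fδ)/sin δ ≈ 0.575.
p = a·p₁ + b·p₂ ≈ (-0.700, -0.714, -0.022); φ = arcsin(p_z) ≈ -1.27°, λ = atan2(p_y, p_x) ≈ -134.43°.

≈ lat 1°S, lon 134°W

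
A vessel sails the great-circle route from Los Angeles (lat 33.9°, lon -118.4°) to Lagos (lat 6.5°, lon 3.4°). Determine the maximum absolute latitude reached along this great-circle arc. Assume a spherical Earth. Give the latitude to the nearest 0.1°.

The great circle lies in the plane with unit normal n̂ = (p₁ × p₂)/|p₁ × p₂|.
Here n̂_z ≈ +0.755; the vertex latitude is φ_max = arccos|n̂_z| ≈ 41.0°.
Check via Clairaut: cos φ_max = |cos φ₁| · sin C = cos(33.9°)·sin(65.4°) ≈ 0.755, again giving ≈ 41.0°.

≈ 41.0°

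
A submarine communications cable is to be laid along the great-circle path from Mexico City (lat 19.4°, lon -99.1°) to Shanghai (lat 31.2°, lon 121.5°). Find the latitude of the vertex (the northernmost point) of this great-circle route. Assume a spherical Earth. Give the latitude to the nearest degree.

≈ 54°

The great circle lies in the plane with unit normal n̂ = (p₁ × p₂)/|p₁ × p₂|.
Here n̂_z ≈ -0.585; the vertex latitude is φ_max = arccos|n̂_z| ≈ 54.2°.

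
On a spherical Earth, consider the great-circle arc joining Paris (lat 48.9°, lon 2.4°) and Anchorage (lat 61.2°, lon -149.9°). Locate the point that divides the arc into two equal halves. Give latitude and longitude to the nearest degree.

Write both endpoints as unit vectors p₁, p₂ with components (cos φ cos λ, cos φ sin λ, sin φ).
The central angle between the endpoints is δ = arccos(p₁·p₂) ≈ 1.181 rad (67.7°).
Interpolate at f = 1/2 with slerp weights a = sin((1−f)δ)/sin δ ≈ 0.602, b = sin(fδ)/sin δ ≈ 0.602.
p = a·p₁ + b·p₂ ≈ (0.144, -0.129, 0.981); φ = arcsin(p_z) ≈ 78.84°, λ = atan2(p_y, p_x) ≈ -41.73°.

≈ lat 79°, lon -42°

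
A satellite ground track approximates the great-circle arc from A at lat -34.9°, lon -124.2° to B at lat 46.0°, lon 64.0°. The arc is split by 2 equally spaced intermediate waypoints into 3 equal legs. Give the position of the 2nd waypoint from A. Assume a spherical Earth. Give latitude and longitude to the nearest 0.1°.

≈ lat 63.0°, lon 168.4°

From cos δ = sin φ₁ sin φ₂ + cos φ₁ cos φ₂ cos Δλ, the central angle is δ ≈ 2.920 rad (167.3°).
Interpolate at f = 2/3 with slerp weights a = sin((1−f)δ)/sin δ ≈ 3.755, b = sin(fδ)/sin δ ≈ 4.226.
p = a·p₁ + b·p₂ ≈ (-0.444, 0.091, 0.891); φ = arcsin(p_z) ≈ 63.03°, λ = atan2(p_y, p_x) ≈ 168.42°.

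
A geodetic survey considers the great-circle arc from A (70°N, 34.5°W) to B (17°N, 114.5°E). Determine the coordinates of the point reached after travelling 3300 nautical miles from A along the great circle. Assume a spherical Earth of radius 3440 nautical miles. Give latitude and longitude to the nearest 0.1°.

Write both endpoints as unit vectors p₁, p₂ with components (cos φ cos λ, cos φ sin λ, sin φ).
The central angle between the endpoints is δ = arccos(p₁·p₂) ≈ 1.576 rad (90.3°). The total great-circle distance is δ·R ≈ 1.576 × 3440 ≈ 5423 nmi, so the target fraction is f = 3300/5423 ≈ 0.609.
Interpolate at f ≈ 0.609 with slerp weights a = sin((1−f)δ)/sin δ ≈ 0.579, b = sin(fδ)/sin δ ≈ 0.819.
p = a·p₁ + b·p₂ ≈ (-0.162, 0.600, 0.783); φ = arcsin(p_z) ≈ 51.55°, λ = atan2(p_y, p_x) ≈ 105.06°.

≈ (51.6°N, 105.1°E)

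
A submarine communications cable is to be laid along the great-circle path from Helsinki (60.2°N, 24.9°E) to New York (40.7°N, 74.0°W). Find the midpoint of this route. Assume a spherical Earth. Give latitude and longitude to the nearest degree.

Write both endpoints as unit vectors p₁, p₂ with components (cos φ cos λ, cos φ sin λ, sin φ).
The central angle between the endpoints is δ = arccos(p₁·p₂) ≈ 1.038 rad (59.5°).
Interpolate at f = 1/2 with slerp weights a = sin((1−f)δ)/sin δ ≈ 0.576, b = sin(fδ)/sin δ ≈ 0.576.
p = a·p₁ + b·p₂ ≈ (0.380, -0.299, 0.875); φ = arcsin(p_z) ≈ 61.08°, λ = atan2(p_y, p_x) ≈ -38.22°.

≈ (61°N, 38°W)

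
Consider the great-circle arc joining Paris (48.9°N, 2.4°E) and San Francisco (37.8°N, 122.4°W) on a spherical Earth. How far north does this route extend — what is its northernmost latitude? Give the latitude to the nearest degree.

The great circle lies in the plane with unit normal n̂ = (p₁ × p₂)/|p₁ × p₂|.
Here n̂_z ≈ -0.432; the vertex latitude is φ_max = arccos|n̂_z| ≈ 64.4°.

≈ 64°N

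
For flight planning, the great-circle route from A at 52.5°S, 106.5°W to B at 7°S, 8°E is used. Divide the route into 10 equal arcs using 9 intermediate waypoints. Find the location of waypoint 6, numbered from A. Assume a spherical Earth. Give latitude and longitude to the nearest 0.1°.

Write both endpoints as unit vectors p₁, p₂ with components (cos φ cos λ, cos φ sin λ, sin φ).
The central angle between the endpoints is δ = arccos(p₁·p₂) ≈ 1.725 rad (98.9°).
Interpolate at f = 6/10 with slerp weights a = sin((1−f)δ)/sin δ ≈ 0.644, b = sin(fδ)/sin δ ≈ 0.870.
p = a·p₁ + b·p₂ ≈ (0.744, -0.256, -0.617); φ = arcsin(p_z) ≈ -38.11°, λ = atan2(p_y, p_x) ≈ -18.98°.

≈ 38.1°S, 19.0°W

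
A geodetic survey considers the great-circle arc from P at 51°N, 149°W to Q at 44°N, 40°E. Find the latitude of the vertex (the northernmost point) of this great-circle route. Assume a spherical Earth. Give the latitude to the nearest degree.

≈ 86°N

The great circle lies in the plane with unit normal n̂ = (p₁ × p₂)/|p₁ × p₂|.
Here n̂_z ≈ -0.071; the vertex latitude is φ_max = arccos|n̂_z| ≈ 85.9°.
Check via Clairaut: cos φ_max = |cos φ₁| · sin C = cos(51.0°)·sin(6.5°) ≈ 0.071, again giving ≈ 85.9°.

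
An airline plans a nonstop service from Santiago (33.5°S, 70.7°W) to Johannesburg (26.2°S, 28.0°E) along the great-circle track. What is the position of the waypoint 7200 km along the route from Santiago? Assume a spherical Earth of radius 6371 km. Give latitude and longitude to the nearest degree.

Write both endpoints as unit vectors p₁, p₂ with components (cos φ cos λ, cos φ sin λ, sin φ).
The central angle between the endpoints is δ = arccos(p₁·p₂) ≈ 1.440 rad (82.5°). The total great-circle distance is δ·R ≈ 1.440 × 6371 ≈ 9174 km, so the target fraction is f = 7200/9174 ≈ 0.785.
Interpolate at f ≈ 0.785 with slerp weights a = sin((1−f)δ)/sin δ ≈ 0.307, b = sin(fδ)/sin δ ≈ 0.912.
p = a·p₁ + b·p₂ ≈ (0.807, 0.142, -0.572); φ = arcsin(p_z) ≈ -34.92°, λ = atan2(p_y, p_x) ≈ 9.99°.

≈ (35°S, 10°E)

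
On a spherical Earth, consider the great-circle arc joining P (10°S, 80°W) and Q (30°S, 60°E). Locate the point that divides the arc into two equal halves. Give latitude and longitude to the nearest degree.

≈ (46°S, 20°W)

The haversine formula gives a central angle δ ≈ 2.173 rad (124.5°) between the endpoints.
Interpolate at f = 1/2 with slerp weights a = sin((1−f)δ)/sin δ ≈ 1.074, b = sin(fδ)/sin δ ≈ 1.074.
p = a·p₁ + b·p₂ ≈ (0.649, -0.236, -0.723); φ = arcsin(p_z) ≈ -46.34°, λ = atan2(p_y, p_x) ≈ -20.00°.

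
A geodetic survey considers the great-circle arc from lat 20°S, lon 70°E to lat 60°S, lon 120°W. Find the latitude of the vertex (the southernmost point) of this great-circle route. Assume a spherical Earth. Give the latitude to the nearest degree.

≈ 85°S

The great circle lies in the plane with unit normal n̂ = (p₁ × p₂)/|p₁ × p₂|.
Here n̂_z ≈ +0.083; the vertex latitude is φ_max = arccos|n̂_z| ≈ 85.3°.
Check via Clairaut: cos φ_max = |cos φ₁| · sin C = cos(20.0°)·sin(174.9°) ≈ 0.083, again giving ≈ 85.3°.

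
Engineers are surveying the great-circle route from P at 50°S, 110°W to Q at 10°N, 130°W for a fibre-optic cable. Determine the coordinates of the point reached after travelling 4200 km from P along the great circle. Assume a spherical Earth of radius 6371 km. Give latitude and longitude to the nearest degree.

The haversine formula gives a central angle δ ≈ 1.091 rad (62.5°) between the endpoints. The total great-circle distance is δ·R ≈ 1.091 × 6371 ≈ 6949 km, so the target fraction is f = 4200/6949 ≈ 0.604.
Interpolate at f ≈ 0.604 with slerp weights a = sin((1−f)δ)/sin δ ≈ 0.472, b = sin(fδ)/sin δ ≈ 0.691.
p = a·p₁ + b·p₂ ≈ (-0.541, -0.806, -0.241); φ = arcsin(p_z) ≈ -13.96°, λ = atan2(p_y, p_x) ≈ -123.87°.

≈ 14°S, 124°W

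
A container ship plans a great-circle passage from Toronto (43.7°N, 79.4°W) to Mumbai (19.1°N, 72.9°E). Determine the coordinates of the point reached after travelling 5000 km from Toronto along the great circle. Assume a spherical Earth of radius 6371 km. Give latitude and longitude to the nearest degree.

Write both endpoints as unit vectors p₁, p₂ with components (cos φ cos λ, cos φ sin λ, sin φ).
The central angle between the endpoints is δ = arccos(p₁·p₂) ≈ 1.959 rad (112.3°). The total great-circle distance is δ·R ≈ 1.959 × 6371 ≈ 12483 km, so the target fraction is f = 5000/12483 ≈ 0.401.
Interpolate at f ≈ 0.401 with slerp weights a = sin((1−f)δ)/sin δ ≈ 0.997, b = sin(fδ)/sin δ ≈ 0.764.
p = a·p₁ + b·p₂ ≈ (0.345, -0.019, 0.939); φ = arcsin(p_z) ≈ 69.80°, λ = atan2(p_y, p_x) ≈ -3.10°.

≈ 70°N, 3°W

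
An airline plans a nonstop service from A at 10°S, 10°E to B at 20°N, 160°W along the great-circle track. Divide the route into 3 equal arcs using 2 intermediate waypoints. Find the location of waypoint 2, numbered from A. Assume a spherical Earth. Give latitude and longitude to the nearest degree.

≈ 47°N, 100°W

The haversine formula gives a central angle δ ≈ 2.899 rad (166.1°) between the endpoints.
Interpolate at f = 2/3 with slerp weights a = sin((1−f)δ)/sin δ ≈ 3.427, b = sin(fδ)/sin δ ≈ 3.895.
p = a·p₁ + b·p₂ ≈ (-0.116, -0.666, 0.737); φ = arcsin(p_z) ≈ 47.48°, λ = atan2(p_y, p_x) ≈ -99.86°.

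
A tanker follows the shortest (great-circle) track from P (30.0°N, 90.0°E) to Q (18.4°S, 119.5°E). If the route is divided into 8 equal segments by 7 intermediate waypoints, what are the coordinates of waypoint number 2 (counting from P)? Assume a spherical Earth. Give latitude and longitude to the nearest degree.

Write both endpoints as unit vectors p₁, p₂ with components (cos φ cos λ, cos φ sin λ, sin φ).
The central angle between the endpoints is δ = arccos(p₁·p₂) ≈ 0.980 rad (56.1°).
Interpolate at f = 2/8 with slerp weights a = sin((1−f)δ)/sin δ ≈ 0.807, b = sin(fδ)/sin δ ≈ 0.292.
p = a·p₁ + b·p₂ ≈ (-0.136, 0.940, 0.312); φ = arcsin(p_z) ≈ 18.15°, λ = atan2(p_y, p_x) ≈ 98.26°.

≈ (18°N, 98°E)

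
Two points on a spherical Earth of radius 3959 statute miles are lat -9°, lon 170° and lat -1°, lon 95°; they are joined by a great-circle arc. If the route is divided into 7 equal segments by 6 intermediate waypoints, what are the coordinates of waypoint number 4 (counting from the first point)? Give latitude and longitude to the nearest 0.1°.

≈ lat -5.7°, lon 126.9°

The haversine formula gives a central angle δ ≈ 1.310 rad (75.0°) between the endpoints.
Interpolate at f = 4/7 with slerp weights a = sin((1−f)δ)/sin δ ≈ 0.551, b = sin(fδ)/sin δ ≈ 0.704.
p = a·p₁ + b·p₂ ≈ (-0.597, 0.796, -0.098); φ = arcsin(p_z) ≈ -5.65°, λ = atan2(p_y, p_x) ≈ 126.88°.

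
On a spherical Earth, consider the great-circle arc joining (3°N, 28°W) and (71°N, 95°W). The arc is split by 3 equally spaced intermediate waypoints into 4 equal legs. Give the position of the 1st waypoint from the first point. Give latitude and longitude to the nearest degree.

Write both endpoints as unit vectors p₁, p₂ with components (cos φ cos λ, cos φ sin λ, sin φ).
The central angle between the endpoints is δ = arccos(p₁·p₂) ≈ 1.393 rad (79.8°).
Interpolate at f = 1/4 with slerp weights a = sin((1−f)δ)/sin δ ≈ 0.879, b = sin(fδ)/sin δ ≈ 0.347.
p = a·p₁ + b·p₂ ≈ (0.765, -0.524, 0.374); φ = arcsin(p_z) ≈ 21.95°, λ = atan2(p_y, p_x) ≈ -34.43°.

≈ (22°N, 34°W)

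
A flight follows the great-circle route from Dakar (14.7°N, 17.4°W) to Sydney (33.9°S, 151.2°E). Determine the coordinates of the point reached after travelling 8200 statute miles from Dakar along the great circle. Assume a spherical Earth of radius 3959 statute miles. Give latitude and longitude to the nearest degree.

≈ (62°S, 107°E)

Write both endpoints as unit vectors p₁, p₂ with components (cos φ cos λ, cos φ sin λ, sin φ).
The central angle between the endpoints is δ = arccos(p₁·p₂) ≈ 2.761 rad (158.2°). The total great-circle distance is δ·R ≈ 2.761 × 3959 ≈ 10932 mi, so the target fraction is f = 8200/10932 ≈ 0.750.
Interpolate at f ≈ 0.750 with slerp weights a = sin((1−f)δ)/sin δ ≈ 1.715, b = sin(fδ)/sin δ ≈ 2.363.
p = a·p₁ + b·p₂ ≈ (-0.136, 0.449, -0.883); φ = arcsin(p_z) ≈ -62.01°, λ = atan2(p_y, p_x) ≈ 106.89°.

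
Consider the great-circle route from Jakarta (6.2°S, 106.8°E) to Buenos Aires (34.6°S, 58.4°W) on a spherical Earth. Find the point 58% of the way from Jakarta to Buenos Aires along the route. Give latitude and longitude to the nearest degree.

≈ 72°S, 32°E

Convert each endpoint to a unit vector on the sphere (x = cos φ cos λ, y = cos φ sin λ, z = sin φ).
The central angle between the endpoints is δ = arccos(p₁·p₂) ≈ 2.389 rad (136.9°).
Interpolate at f = 0.58 with slerp weights a = sin((1−f)δ)/sin δ ≈ 1.234, b = sin(fδ)/sin δ ≈ 1.438.
p = a·p₁ + b·p₂ ≈ (0.266, 0.166, -0.950); φ = arcsin(p_z) ≈ -71.74°, λ = atan2(p_y, p_x) ≈ 31.99°.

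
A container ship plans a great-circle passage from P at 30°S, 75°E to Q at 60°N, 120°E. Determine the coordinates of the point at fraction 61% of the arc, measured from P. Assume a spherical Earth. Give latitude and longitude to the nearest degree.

≈ 26°N, 95°E

From cos δ = sin φ₁ sin φ₂ + cos φ₁ cos φ₂ cos Δλ, the central angle is δ ≈ 1.698 rad (97.3°).
Interpolate at f = 0.61 with slerp weights a = sin((1−f)δ)/sin δ ≈ 0.620, b = sin(fδ)/sin δ ≈ 0.867.
p = a·p₁ + b·p₂ ≈ (-0.078, 0.894, 0.441); φ = arcsin(p_z) ≈ 26.18°, λ = atan2(p_y, p_x) ≈ 94.98°.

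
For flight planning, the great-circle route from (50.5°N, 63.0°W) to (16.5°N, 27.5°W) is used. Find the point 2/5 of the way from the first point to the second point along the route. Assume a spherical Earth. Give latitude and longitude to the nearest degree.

≈ (38°N, 45°W)

Write both endpoints as unit vectors p₁, p₂ with components (cos φ cos λ, cos φ sin λ, sin φ).
The central angle between the endpoints is δ = arccos(p₁·p₂) ≈ 0.773 rad (44.3°).
Interpolate at f = 2/5 with slerp weights a = sin((1−f)δ)/sin δ ≈ 0.641, b = sin(fδ)/sin δ ≈ 0.436.
p = a·p₁ + b·p₂ ≈ (0.556, -0.556, 0.618); φ = arcsin(p_z) ≈ 38.18°, λ = atan2(p_y, p_x) ≈ -45.02°.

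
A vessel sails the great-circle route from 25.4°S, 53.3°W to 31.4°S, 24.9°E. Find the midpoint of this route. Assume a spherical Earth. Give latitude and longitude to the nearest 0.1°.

≈ 34.9°S, 15.5°W

Convert each endpoint to a unit vector on the sphere (x = cos φ cos λ, y = cos φ sin λ, z = sin φ).
The central angle between the endpoints is δ = arccos(p₁·p₂) ≈ 1.180 rad (67.6°).
Interpolate at f = 1/2 with slerp weights a = sin((1−f)δ)/sin δ ≈ 0.602, b = sin(fδ)/sin δ ≈ 0.602.
p = a·p₁ + b·p₂ ≈ (0.791, -0.220, -0.572); φ = arcsin(p_z) ≈ -34.86°, λ = atan2(p_y, p_x) ≈ -15.52°.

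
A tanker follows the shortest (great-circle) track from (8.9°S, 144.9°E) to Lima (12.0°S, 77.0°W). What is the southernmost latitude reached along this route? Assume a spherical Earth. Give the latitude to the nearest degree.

≈ 27°S

The great circle lies in the plane with unit normal n̂ = (p₁ × p₂)/|p₁ × p₂|.
Here n̂_z ≈ +0.888; the vertex latitude is φ_max = arccos|n̂_z| ≈ 27.3°.
Check via Clairaut: cos φ_max = |cos φ₁| · sin C = cos(8.9°)·sin(116.0°) ≈ 0.888, again giving ≈ 27.3°.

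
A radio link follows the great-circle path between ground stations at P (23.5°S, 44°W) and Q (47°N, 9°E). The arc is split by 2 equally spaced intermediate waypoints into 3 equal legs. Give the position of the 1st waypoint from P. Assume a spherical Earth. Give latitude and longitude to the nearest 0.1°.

≈ (0.8°N, 28.9°W)

The haversine formula gives a central angle δ ≈ 1.486 rad (85.1°) between the endpoints.
Interpolate at f = 1/3 with slerp weights a = sin((1−f)δ)/sin δ ≈ 0.839, b = sin(fδ)/sin δ ≈ 0.477.
p = a·p₁ + b·p₂ ≈ (0.875, -0.484, 0.014); φ = arcsin(p_z) ≈ 0.81°, λ = atan2(p_y, p_x) ≈ -28.94°.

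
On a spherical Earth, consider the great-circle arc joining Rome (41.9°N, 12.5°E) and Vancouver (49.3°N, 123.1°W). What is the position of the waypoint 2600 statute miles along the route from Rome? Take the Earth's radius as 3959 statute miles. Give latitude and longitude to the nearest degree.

≈ 69°N, 39°W

Write both endpoints as unit vectors p₁, p₂ with components (cos φ cos λ, cos φ sin λ, sin φ).
The central angle between the endpoints is δ = arccos(p₁·p₂) ≈ 1.411 rad (80.8°). The total great-circle distance is δ·R ≈ 1.411 × 3959 ≈ 5585 mi, so the target fraction is f = 2600/5585 ≈ 0.466.
Interpolate at f ≈ 0.466 with slerp weights a = sin((1−f)δ)/sin δ ≈ 0.693, b = sin(fδ)/sin δ ≈ 0.618.
p = a·p₁ + b·p₂ ≈ (0.284, -0.226, 0.932); φ = arcsin(p_z) ≈ 68.73°, λ = atan2(p_y, p_x) ≈ -38.57°.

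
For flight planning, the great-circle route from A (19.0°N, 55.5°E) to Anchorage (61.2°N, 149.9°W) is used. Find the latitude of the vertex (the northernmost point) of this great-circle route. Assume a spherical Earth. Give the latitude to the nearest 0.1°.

The great circle lies in the plane with unit normal n̂ = (p₁ × p₂)/|p₁ × p₂|.
Here n̂_z ≈ +0.197; the vertex latitude is φ_max = arccos|n̂_z| ≈ 78.6°.
Check via Clairaut: cos φ_max = |cos φ₁| · sin C = cos(19.0°)·sin(12.0°) ≈ 0.197, again giving ≈ 78.6°.

≈ 78.6°N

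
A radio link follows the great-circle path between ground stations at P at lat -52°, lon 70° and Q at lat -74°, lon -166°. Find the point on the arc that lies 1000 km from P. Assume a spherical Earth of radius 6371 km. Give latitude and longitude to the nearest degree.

≈ lat -60°, lon 76°

Write both endpoints as unit vectors p₁, p₂ with components (cos φ cos λ, cos φ sin λ, sin φ).
The central angle between the endpoints is δ = arccos(p₁·p₂) ≈ 0.847 rad (48.5°). The total great-circle distance is δ·R ≈ 0.847 × 6371 ≈ 5393 km, so the target fraction is f = 1000/5393 ≈ 0.185.
Interpolate at f ≈ 0.185 with slerp weights a = sin((1−f)δ)/sin δ ≈ 0.849, b = sin(fδ)/sin δ ≈ 0.209.
p = a·p₁ + b·p₂ ≈ (0.123, 0.478, -0.870); φ = arcsin(p_z) ≈ -60.46°, λ = atan2(p_y, p_x) ≈ 75.55°.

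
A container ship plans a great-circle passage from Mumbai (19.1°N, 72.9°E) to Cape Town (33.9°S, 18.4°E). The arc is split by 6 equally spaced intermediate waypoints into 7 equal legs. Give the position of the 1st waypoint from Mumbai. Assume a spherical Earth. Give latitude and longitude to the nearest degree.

≈ 11°N, 65°E

Convert each endpoint to a unit vector on the sphere (x = cos φ cos λ, y = cos φ sin λ, z = sin φ).
The central angle between the endpoints is δ = arccos(p₁·p₂) ≈ 1.294 rad (74.2°).
Interpolate at f = 1/7 with slerp weights a = sin((1−f)δ)/sin δ ≈ 0.931, b = sin(fδ)/sin δ ≈ 0.191.
p = a·p₁ + b·p₂ ≈ (0.409, 0.891, 0.198); φ = arcsin(p_z) ≈ 11.42°, λ = atan2(p_y, p_x) ≈ 65.33°.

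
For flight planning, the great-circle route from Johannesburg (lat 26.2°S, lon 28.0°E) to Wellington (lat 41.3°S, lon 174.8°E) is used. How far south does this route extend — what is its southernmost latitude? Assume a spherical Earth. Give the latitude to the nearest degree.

≈ 67°S

The great circle lies in the plane with unit normal n̂ = (p₁ × p₂)/|p₁ × p₂|.
Here n̂_z ≈ +0.384; the vertex latitude is φ_max = arccos|n̂_z| ≈ 67.4°.
Check via Clairaut: cos φ_max = |cos φ₁| · sin C = cos(26.2°)·sin(154.7°) ≈ 0.384, again giving ≈ 67.4°.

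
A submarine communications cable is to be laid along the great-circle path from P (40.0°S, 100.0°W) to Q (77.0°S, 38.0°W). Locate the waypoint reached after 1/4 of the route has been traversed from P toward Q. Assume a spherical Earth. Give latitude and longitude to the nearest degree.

From cos δ = sin φ₁ sin φ₂ + cos φ₁ cos φ₂ cos Δλ, the central angle is δ ≈ 0.785 rad (45.0°).
Interpolate at f = 1/4 with slerp weights a = sin((1−f)δ)/sin δ ≈ 0.786, b = sin(fδ)/sin δ ≈ 0.276.
p = a·p₁ + b·p₂ ≈ (-0.056, -0.631, -0.774); φ = arcsin(p_z) ≈ -50.70°, λ = atan2(p_y, p_x) ≈ -95.04°.

≈ (51°S, 95°W)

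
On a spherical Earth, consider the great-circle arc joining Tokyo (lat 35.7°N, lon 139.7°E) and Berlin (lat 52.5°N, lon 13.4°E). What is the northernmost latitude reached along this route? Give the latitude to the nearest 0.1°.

≈ 66.2°N

The great circle lies in the plane with unit normal n̂ = (p₁ × p₂)/|p₁ × p₂|.
Here n̂_z ≈ -0.404; the vertex latitude is φ_max = arccos|n̂_z| ≈ 66.2°.
Check via Clairaut: cos φ_max = |cos φ₁| · sin C = cos(35.7°)·sin(29.9°) ≈ 0.404, again giving ≈ 66.2°.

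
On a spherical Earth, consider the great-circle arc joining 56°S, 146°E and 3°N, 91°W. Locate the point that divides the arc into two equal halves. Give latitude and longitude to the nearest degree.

≈ 43°S, 125°W

The haversine formula gives a central angle δ ≈ 1.926 rad (110.3°) between the endpoints.
Interpolate at f = 1/2 with slerp weights a = sin((1−f)δ)/sin δ ≈ 0.875, b = sin(fδ)/sin δ ≈ 0.875.
p = a·p₁ + b·p₂ ≈ (-0.421, -0.600, -0.680); φ = arcsin(p_z) ≈ -42.84°, λ = atan2(p_y, p_x) ≈ -125.05°.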